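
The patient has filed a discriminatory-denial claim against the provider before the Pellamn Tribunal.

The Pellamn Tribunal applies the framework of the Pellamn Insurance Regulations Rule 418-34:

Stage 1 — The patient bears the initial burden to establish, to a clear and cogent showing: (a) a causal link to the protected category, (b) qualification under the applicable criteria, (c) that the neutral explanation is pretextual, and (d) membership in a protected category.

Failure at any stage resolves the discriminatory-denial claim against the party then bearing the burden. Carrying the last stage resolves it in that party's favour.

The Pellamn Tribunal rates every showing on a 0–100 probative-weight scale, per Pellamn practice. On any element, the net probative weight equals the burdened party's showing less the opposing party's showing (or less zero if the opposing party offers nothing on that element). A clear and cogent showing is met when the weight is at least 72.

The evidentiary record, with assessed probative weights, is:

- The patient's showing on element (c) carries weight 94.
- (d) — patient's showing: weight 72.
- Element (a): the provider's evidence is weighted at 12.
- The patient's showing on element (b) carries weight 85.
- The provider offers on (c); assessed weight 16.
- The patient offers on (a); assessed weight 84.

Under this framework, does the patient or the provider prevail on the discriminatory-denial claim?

patient

Stage 1 — burden on patient; standard: a clear and cogent showing (weight is at least 72).
    (a): 84 − 12 = 72 ≥ 72 [met]
    (b): 85 ≥ 72 [met]
    (c): 94 − 16 = 78 ≥ 72 [met]
    (d): 72 ≥ 72 [met]
  Stage 1 carried; the final stage is satisfied.
With every stage satisfied, the patient prevails.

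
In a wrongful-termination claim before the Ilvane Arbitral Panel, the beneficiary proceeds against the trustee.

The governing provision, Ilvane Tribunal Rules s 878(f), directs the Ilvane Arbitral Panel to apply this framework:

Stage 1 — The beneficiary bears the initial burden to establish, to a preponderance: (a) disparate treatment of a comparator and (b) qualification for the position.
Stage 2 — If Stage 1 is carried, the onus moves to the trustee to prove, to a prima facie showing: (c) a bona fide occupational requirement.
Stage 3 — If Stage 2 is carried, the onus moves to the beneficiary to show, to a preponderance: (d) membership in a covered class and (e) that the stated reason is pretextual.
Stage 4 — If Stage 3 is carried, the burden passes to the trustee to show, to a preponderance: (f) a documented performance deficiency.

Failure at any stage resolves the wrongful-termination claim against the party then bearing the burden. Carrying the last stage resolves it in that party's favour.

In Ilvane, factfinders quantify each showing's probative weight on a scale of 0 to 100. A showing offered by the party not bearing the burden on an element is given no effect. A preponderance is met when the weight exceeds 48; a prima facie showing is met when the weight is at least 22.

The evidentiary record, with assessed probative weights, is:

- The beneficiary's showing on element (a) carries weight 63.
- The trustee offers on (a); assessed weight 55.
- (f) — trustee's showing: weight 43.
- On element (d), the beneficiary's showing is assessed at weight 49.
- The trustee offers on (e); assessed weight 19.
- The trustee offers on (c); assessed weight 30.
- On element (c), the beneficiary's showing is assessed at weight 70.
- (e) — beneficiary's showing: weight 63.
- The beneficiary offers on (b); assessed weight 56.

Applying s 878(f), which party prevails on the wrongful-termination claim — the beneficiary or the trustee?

beneficiary

Stage 1 — burden on beneficiary; standard: a preponderance (weight exceeds 48).
    (a): 63 (trustee's 55 disregarded) > 48 [met]
    (b): 56 > 48 [met]
  Stage 1 is satisfied; the onus moves to the trustee.
Stage 2 — burden on trustee; standard: a prima facie showing (weight is at least 22).
    (c): 30 (beneficiary's 70 disregarded) ≥ 22 [met]
  The trustee carries Stage 2; the beneficiary now bears the burden.
Stage 3 — burden on beneficiary; standard: a preponderance (weight exceeds 48).
    (d): 49 > 48 [met]
    (e): 63 (trustee's 19 disregarded) > 48 [met]
  Stage 3 is satisfied; the onus moves to the trustee.
Stage 4 — burden on trustee; standard: a preponderance (weight exceeds 48).
    (f): 43 ≤ 48 [not met]
  Stage 4 not carried; the trustee fails its burden.
The analysis ends at Stage 4; the beneficiary prevails.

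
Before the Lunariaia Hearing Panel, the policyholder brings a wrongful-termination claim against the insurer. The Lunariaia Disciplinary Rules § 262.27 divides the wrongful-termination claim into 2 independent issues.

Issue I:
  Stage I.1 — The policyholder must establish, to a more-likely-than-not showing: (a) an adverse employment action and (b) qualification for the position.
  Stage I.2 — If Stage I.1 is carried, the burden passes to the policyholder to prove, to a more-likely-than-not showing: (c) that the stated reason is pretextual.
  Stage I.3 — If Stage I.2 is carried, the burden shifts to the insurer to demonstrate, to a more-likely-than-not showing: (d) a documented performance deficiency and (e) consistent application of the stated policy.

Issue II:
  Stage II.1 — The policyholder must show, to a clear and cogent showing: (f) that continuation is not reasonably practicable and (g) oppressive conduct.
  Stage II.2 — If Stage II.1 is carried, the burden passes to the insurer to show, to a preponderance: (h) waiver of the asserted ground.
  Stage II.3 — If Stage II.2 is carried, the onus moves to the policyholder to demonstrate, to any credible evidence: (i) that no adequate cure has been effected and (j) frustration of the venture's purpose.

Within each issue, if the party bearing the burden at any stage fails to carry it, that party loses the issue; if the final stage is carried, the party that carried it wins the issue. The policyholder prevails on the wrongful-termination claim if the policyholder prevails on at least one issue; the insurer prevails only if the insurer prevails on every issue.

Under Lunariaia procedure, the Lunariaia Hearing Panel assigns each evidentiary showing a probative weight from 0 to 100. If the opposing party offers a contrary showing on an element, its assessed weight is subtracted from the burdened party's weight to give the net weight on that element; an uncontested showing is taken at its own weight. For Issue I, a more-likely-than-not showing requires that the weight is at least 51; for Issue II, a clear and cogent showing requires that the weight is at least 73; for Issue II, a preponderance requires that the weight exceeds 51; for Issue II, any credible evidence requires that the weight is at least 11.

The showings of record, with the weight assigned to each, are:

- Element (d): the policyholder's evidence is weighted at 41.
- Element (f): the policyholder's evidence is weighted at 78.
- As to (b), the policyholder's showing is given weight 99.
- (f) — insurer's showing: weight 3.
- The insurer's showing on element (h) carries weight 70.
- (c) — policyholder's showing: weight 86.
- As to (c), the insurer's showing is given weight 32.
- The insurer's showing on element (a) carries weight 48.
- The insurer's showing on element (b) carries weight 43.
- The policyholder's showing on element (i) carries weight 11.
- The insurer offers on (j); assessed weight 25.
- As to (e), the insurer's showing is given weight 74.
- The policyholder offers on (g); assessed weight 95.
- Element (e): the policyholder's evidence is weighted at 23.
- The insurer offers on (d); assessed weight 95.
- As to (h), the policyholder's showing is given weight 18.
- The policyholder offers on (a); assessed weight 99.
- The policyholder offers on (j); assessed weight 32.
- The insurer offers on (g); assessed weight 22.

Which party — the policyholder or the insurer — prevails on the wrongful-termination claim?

insurer

— Issue I —
Stage I.1 — burden on policyholder; standard: a more-likely-than-not showing (weight is at least 51).
    (a): 99 − 48 = 51 ≥ 51 [met]
    (b): 99 − 43 = 56 ≥ 51 [met]
  All elements met. The policyholder retains the burden for Stage I.2.
Stage I.2 — burden on policyholder; standard: a more-likely-than-not showing (weight is at least 51).
    (c): 86 − 32 = 54 ≥ 51 [met]
  Stage I.2 is satisfied; the onus moves to the insurer.
Stage I.3 — burden on insurer; standard: a more-likely-than-not showing (weight is at least 51).
    (d): 95 − 41 = 54 ≥ 51 [met]
    (e): 74 − 23 = 51 ≥ 51 [met]
  All elements met at the final stage.
All stages carried — the insurer prevails on this issue.
— Issue II —
At Stage II.1 the policyholder must meet a clear and cogent showing (weight is at least 73): on (f) the weight is 78 less the opposing 3 gives net 75, ≥ 73, so (f) meets the standard; on (g) the weight is 95 less the opposing 22 gives net 73, which does reach 73, so (g) meets the standard.
  All elements met. The burden passes to the insurer.
At Stage II.2 the insurer must meet a preponderance (weight exceeds 51): on (h) the weight is 70 less the opposing 18 gives net 52, > 51, so (h) meets the standard.
  The insurer carries Stage II.2; the policyholder now bears the burden.
At Stage II.3 the policyholder must meet any credible evidence (weight is at least 11): on (i) the weight is 11, ≥ 11, so (i) meets the standard; on (j) the weight is 32 less the opposing 25 gives net 7, which does not reach 11, so (j) does not meet the standard.
  Stage II.3 not carried; the policyholder fails its burden.
The insurer prevails on this issue.
Per-issue: Issue I → insurer; Issue II → insurer. The policyholder must prevail on at least one issue; overall, the insurer prevails.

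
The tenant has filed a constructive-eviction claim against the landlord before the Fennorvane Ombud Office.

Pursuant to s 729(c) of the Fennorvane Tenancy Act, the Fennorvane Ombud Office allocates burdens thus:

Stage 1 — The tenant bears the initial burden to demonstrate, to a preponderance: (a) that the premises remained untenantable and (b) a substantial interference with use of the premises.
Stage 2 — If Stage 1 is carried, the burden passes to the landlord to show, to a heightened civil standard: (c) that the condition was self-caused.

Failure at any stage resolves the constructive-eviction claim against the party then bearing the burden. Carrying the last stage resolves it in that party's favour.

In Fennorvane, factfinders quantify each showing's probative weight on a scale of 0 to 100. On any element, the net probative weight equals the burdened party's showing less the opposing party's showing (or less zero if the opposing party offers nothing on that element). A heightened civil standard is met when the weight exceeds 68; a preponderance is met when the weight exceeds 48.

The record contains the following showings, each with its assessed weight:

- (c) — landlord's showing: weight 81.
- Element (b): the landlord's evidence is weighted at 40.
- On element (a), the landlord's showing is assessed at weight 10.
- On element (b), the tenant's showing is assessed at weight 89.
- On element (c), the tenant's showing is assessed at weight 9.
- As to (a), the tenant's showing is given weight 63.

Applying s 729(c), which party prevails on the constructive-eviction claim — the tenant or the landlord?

landlord

Stage 1 (tenant, a preponderance, weight exceeds 48): (a) net 63−10=53 > 48 — meets; (b) net 89−40=49 > 48 — meets.
  All elements met. The burden passes to the landlord.
Stage 2 (landlord, a heightened civil standard, weight exceeds 68): (c) net 81−9=72 > 68 — meets.
  The landlord carries the last stage.
Every stage carried; the landlord prevails.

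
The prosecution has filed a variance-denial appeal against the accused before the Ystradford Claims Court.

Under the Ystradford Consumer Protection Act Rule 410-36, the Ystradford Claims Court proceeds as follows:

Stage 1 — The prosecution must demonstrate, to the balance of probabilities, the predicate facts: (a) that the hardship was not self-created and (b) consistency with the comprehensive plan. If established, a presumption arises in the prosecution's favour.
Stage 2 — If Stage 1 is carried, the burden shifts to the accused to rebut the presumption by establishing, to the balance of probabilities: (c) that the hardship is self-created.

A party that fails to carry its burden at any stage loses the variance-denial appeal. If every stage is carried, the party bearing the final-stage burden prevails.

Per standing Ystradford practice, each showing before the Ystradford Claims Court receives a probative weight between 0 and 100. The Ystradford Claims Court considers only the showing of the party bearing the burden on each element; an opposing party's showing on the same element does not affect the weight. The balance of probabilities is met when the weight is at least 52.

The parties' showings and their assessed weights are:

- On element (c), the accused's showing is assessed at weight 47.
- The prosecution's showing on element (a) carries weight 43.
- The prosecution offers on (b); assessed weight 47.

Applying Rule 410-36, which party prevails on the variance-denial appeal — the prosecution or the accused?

accused

Stage 1 — burden on prosecution; standard: the balance of probabilities (weight is at least 52).
    (a): 43 < 52 [not met]
    (b): 47 < 52 [not met]
  The prosecution does not carry Stage 1.
The accused prevails.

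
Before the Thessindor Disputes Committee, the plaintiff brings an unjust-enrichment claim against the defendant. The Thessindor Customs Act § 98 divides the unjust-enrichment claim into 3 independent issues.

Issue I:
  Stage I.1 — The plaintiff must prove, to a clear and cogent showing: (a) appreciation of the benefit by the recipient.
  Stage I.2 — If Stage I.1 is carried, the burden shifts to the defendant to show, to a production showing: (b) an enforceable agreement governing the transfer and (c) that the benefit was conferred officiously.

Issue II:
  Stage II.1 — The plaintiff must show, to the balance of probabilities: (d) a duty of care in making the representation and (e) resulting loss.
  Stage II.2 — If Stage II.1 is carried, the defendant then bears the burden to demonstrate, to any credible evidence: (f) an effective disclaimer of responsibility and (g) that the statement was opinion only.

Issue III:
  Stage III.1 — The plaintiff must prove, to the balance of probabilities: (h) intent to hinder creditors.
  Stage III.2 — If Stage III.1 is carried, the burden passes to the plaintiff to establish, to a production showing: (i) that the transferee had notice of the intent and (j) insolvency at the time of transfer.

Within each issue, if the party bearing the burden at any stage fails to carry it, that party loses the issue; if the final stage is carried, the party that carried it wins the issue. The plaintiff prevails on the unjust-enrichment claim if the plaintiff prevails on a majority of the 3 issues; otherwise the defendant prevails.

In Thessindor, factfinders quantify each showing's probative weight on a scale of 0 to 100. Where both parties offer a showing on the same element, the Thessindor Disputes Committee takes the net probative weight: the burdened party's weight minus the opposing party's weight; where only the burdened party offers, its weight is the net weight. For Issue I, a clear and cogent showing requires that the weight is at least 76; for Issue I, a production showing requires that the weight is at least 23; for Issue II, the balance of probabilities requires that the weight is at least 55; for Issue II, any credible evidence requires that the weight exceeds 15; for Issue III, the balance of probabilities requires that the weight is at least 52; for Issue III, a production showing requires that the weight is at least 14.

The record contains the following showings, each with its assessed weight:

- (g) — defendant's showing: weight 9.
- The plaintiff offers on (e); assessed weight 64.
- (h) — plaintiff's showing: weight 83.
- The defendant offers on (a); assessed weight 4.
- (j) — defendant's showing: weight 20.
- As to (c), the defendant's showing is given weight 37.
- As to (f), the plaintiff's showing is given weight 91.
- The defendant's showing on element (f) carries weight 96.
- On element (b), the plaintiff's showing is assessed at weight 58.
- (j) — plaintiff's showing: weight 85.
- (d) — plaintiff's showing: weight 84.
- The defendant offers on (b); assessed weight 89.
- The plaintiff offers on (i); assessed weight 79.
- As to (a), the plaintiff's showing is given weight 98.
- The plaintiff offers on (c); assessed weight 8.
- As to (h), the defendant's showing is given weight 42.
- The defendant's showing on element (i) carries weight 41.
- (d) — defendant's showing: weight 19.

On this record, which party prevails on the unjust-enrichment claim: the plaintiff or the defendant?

— Issue I —
Stage I.1 — burden on plaintiff; standard: a clear and cogent showing (weight is at least 76).
    (a): 98 − 4 = 94 ≥ 76 [met]
  The plaintiff carries Stage I.1; the defendant now bears the burden.
Stage I.2 — burden on defendant; standard: a production showing (weight is at least 23).
    (b): 89 − 58 = 31 ≥ 23 [met]
    (c): 37 − 8 = 29 ≥ 23 [met]
  Stage I.2 carried; the final stage is satisfied.
Every stage carried; the defendant prevails on this issue.
— Issue II —
Stage II.1 (plaintiff, the balance of probabilities, weight is at least 55): (d) net 84−19=65 ≥ 55 — meets; (e) 64 ≥ 55 — meets.
  Stage II.1 is satisfied; the onus moves to the defendant.
Stage II.2 (defendant, any credible evidence, weight exceeds 15): (f) net 96−91=5 ≤ 15 — fails; (g) 9 ≤ 15 — fails.
  Not every element is met, so the defendant fails to carry Stage II.2.
The plaintiff prevails on this issue.
— Issue III —
At Stage III.1 the plaintiff must meet the balance of probabilities (weight is at least 52): on (h) the weight is 83 less the opposing 42 gives net 41, which does not reach 52, so (h) does not meet the standard.
  Stage III.1 not carried; the plaintiff fails its burden.
The defendant prevails on this issue.
Per-issue: Issue I → defendant; Issue II → plaintiff; Issue III → defendant. The plaintiff must prevail on a majority of issues; overall, the defendant prevails.

defendant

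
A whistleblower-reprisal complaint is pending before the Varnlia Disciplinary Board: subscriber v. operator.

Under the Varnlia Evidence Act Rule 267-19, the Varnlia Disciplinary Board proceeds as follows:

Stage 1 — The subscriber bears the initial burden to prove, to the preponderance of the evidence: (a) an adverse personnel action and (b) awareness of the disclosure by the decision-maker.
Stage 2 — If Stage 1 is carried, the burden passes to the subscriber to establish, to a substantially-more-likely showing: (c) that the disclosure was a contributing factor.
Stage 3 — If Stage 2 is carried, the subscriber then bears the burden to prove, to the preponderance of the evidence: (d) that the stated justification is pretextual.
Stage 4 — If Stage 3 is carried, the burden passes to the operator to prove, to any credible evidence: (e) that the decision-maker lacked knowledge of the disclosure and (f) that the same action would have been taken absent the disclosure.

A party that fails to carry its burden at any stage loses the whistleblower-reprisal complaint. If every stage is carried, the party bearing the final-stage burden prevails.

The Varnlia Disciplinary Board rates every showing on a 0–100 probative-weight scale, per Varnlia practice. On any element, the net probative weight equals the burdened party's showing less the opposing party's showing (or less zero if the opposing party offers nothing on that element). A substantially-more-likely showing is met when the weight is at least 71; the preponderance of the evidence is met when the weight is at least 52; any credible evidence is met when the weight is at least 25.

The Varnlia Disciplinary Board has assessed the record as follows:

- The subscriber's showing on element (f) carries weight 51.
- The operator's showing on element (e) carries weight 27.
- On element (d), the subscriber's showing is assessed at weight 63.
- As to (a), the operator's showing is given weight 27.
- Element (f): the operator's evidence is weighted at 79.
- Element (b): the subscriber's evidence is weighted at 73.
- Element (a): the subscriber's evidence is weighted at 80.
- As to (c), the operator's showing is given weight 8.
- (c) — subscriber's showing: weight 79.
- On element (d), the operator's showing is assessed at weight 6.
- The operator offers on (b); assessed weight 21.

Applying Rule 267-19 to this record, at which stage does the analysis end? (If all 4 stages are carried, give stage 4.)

stage 4

Stage 1 — burden on subscriber; standard: the preponderance of the evidence (weight is at least 52).
    (a): 80 − 27 = 53 ≥ 52 [met]
    (b): 73 − 21 = 52 ≥ 52 [met]
  Stage 1 is satisfied; the subscriber continues to bear the burden.
Stage 2 — burden on subscriber; standard: a substantially-more-likely showing (weight is at least 71).
    (c): 79 − 8 = 71 ≥ 71 [met]
  Stage 2 is satisfied; the subscriber continues to bear the burden.
Stage 3 — burden on subscriber; standard: the preponderance of the evidence (weight is at least 52).
    (d): 63 − 6 = 57 ≥ 52 [met]
  All elements met. The burden passes to the operator.
Stage 4 — burden on operator; standard: any credible evidence (weight is at least 25).
    (e): 27 ≥ 25 [met]
    (f): 79 − 51 = 28 ≥ 25 [met]
  The operator carries the last stage.
With every stage satisfied, the operator prevails.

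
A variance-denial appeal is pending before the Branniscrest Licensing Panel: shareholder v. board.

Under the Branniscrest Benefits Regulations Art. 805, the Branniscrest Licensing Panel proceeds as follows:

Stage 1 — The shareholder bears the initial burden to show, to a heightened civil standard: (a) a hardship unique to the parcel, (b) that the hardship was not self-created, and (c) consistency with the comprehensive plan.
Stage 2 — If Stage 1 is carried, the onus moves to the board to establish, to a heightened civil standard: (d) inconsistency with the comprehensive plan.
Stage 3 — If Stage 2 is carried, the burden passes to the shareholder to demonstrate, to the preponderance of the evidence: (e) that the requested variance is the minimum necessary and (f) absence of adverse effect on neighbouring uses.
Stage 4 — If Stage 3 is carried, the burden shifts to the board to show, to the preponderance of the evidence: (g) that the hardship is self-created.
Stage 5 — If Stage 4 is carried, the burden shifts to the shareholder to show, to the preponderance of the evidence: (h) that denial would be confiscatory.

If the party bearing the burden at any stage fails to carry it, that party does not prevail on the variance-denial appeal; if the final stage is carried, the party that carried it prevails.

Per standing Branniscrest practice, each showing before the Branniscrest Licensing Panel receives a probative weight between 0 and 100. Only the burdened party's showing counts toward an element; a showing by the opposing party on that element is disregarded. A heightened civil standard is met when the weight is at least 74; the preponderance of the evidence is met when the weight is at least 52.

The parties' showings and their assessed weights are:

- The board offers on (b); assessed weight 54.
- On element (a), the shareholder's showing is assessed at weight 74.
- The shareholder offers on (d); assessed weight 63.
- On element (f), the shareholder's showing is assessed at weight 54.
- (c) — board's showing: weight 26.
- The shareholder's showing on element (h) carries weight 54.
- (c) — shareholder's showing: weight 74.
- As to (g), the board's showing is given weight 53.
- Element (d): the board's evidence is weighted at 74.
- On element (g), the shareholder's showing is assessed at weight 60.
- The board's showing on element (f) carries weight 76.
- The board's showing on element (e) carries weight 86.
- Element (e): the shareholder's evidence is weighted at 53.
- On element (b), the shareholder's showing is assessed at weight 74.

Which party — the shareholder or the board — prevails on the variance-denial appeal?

shareholder

At Stage 1 the shareholder must meet a heightened civil standard (weight is at least 74): on (a) the weight is 74, which does reach 74, so (a) meets the standard; on (b) the weight is 74 (the board's 54 is given no effect), ≥ 74, so (b) meets the standard; on (c) the weight is 74 (the board's 26 is given no effect), which does reach 74, so (c) meets the standard.
  The shareholder carries Stage 1; the board now bears the burden.
At Stage 2 the board must meet a heightened civil standard (weight is at least 74): on (d) the weight is 74 (the shareholder's 63 is given no effect), ≥ 74, so (d) meets the standard.
  All elements met. The burden passes to the shareholder.
At Stage 3 the shareholder must meet the preponderance of the evidence (weight is at least 52): on (e) the weight is 53 (the board's 86 is given no effect), which does reach 52, so (e) meets the standard; on (f) the weight is 54 (the board's 76 is given no effect), which does reach 52, so (f) meets the standard.
  The shareholder carries Stage 3; the board now bears the burden.
At Stage 4 the board must meet the preponderance of the evidence (weight is at least 52): on (g) the weight is 53 (the shareholder's 60 is given no effect), which does reach 52, so (g) meets the standard.
  The board carries Stage 4; the shareholder now bears the burden.
At Stage 5 the shareholder must meet the preponderance of the evidence (weight is at least 52): on (h) the weight is 54, which does reach 52, so (h) meets the standard.
  Stage 5 carried; the final stage is satisfied.
With every stage satisfied, the shareholder prevails.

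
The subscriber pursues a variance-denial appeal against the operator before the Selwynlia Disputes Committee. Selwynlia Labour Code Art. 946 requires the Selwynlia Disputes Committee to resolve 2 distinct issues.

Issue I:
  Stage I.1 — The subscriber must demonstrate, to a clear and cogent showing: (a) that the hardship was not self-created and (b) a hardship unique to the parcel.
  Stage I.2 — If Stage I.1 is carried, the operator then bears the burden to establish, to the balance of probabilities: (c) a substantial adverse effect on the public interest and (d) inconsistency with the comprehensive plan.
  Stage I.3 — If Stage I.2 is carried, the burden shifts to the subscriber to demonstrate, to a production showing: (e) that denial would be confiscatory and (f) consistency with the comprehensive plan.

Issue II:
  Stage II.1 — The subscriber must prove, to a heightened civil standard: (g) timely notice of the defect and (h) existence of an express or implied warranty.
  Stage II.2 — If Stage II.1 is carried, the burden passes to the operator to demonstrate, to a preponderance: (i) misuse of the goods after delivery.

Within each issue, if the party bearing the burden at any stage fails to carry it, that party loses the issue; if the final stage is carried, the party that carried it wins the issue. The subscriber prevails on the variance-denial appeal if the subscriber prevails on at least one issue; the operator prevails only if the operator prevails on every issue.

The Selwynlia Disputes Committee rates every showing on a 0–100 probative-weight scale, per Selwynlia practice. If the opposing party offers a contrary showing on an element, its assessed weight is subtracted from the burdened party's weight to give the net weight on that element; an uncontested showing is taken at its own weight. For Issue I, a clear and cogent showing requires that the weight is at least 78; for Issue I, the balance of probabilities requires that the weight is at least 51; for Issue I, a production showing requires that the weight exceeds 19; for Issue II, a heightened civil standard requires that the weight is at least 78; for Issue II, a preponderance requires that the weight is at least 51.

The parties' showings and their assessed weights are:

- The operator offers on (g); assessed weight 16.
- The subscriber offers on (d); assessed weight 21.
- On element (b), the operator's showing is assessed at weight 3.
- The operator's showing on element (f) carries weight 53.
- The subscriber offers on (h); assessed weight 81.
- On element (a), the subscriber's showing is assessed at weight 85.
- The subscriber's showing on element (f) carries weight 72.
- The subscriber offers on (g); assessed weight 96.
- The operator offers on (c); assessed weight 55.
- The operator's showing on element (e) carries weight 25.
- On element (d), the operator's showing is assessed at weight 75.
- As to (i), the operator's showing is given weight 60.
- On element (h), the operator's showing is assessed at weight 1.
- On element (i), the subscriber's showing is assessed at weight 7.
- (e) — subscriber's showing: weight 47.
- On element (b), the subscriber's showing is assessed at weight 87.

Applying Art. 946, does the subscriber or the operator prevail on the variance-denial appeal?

operator

— Issue I —
At Stage I.1 the subscriber must meet a clear and cogent showing (weight is at least 78): on (a) the weight is 85, which does reach 78, so (a) meets the standard; on (b) the weight is 87 less the opposing 3 gives net 84, which does reach 78, so (b) meets the standard.
  Stage I.1 carried; the burden shifts to the operator.
At Stage I.2 the operator must meet the balance of probabilities (weight is at least 51): on (c) the weight is 55, ≥ 51, so (c) meets the standard; on (d) the weight is 75 less the opposing 21 gives net 54, which does reach 51, so (d) meets the standard.
  The operator carries Stage I.2; the subscriber now bears the burden.
At Stage I.3 the subscriber must meet a production showing (weight exceeds 19): on (e) the weight is 47 less the opposing 25 gives net 22, which does exceed 19, so (e) meets the standard; on (f) the weight is 72 less the opposing 53 gives net 19, which does not exceed 19, so (f) does not meet the standard.
  Not every element is met, so the subscriber fails to carry Stage I.3.
The analysis ends at Stage I.3; the operator prevails on this issue.
— Issue II —
At Stage II.1 the subscriber must meet a heightened civil standard (weight is at least 78): on (g) the weight is 96 less the opposing 16 gives net 80, ≥ 78, so (g) meets the standard; on (h) the weight is 81 less the opposing 1 gives net 80, which does reach 78, so (h) meets the standard.
  Stage II.1 is satisfied; the onus moves to the operator.
At Stage II.2 the operator must meet a preponderance (weight is at least 51): on (i) the weight is 60 less the opposing 7 gives net 53, which does reach 51, so (i) meets the standard.
  All elements met at the final stage.
Every stage carried; the operator prevails on this issue.
Per-issue: Issue I → operator; Issue II → operator. The subscriber must prevail on at least one issue; overall, the operator prevails.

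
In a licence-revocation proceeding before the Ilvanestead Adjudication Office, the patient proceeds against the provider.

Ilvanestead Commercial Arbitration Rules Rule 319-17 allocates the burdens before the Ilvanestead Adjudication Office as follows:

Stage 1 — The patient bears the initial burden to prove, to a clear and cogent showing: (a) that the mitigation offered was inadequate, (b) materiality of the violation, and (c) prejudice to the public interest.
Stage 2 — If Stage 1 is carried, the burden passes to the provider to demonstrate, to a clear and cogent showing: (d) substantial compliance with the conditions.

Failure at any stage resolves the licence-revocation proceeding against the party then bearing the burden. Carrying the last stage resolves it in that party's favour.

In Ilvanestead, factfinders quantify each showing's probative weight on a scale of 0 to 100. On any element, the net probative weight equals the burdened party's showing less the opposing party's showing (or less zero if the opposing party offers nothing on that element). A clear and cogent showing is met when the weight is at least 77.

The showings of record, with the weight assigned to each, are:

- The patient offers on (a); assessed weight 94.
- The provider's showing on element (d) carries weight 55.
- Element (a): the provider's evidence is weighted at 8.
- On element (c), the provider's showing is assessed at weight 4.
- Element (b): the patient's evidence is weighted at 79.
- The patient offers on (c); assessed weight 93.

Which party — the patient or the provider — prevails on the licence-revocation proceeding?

Stage 1 — burden on patient; standard: a clear and cogent showing (weight is at least 77).
    (a): 94 − 8 = 86 ≥ 77 [met]
    (b): 79 ≥ 77 [met]
    (c): 93 − 4 = 89 ≥ 77 [met]
  All elements met. The burden passes to the provider.
Stage 2 — burden on provider; standard: a clear and cogent showing (weight is at least 77).
    (d): 55 < 77 [not met]
  Stage 2 not carried; the provider fails its burden.
The patient prevails.

patient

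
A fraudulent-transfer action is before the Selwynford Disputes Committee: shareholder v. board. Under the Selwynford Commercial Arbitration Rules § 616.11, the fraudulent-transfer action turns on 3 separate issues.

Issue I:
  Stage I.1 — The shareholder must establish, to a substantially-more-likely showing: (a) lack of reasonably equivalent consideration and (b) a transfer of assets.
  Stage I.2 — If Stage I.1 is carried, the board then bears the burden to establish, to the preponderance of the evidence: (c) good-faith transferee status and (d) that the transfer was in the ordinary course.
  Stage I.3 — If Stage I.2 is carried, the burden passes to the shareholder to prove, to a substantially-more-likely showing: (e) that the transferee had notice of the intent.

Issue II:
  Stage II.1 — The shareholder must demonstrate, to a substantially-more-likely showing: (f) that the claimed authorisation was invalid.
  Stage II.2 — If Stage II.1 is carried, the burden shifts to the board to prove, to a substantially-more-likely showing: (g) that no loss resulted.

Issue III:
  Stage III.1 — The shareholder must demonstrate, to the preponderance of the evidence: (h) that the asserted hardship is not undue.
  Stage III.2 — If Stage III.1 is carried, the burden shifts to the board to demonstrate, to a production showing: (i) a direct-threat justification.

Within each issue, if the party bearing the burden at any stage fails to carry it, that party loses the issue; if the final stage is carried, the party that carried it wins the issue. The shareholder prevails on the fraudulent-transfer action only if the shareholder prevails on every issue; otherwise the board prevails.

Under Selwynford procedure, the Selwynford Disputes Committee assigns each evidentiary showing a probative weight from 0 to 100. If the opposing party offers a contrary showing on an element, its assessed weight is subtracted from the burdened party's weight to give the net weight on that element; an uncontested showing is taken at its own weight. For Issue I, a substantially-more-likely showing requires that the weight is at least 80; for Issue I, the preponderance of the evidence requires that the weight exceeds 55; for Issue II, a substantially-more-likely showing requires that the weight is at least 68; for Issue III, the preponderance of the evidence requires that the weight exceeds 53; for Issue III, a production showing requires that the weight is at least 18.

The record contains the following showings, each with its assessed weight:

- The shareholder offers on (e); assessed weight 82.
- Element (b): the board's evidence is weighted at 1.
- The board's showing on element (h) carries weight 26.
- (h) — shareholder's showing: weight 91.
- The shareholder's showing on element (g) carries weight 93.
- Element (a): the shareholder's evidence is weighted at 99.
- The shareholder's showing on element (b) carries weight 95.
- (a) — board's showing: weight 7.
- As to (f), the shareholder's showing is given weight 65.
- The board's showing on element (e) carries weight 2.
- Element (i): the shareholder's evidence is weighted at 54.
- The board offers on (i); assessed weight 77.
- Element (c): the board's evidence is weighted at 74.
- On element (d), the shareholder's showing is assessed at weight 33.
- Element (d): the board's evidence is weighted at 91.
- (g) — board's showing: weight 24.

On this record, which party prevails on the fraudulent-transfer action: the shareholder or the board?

— Issue I —
Stage I.1 (shareholder, a substantially-more-likely showing, weight is at least 80): (a) net 99−7=92 ≥ 80 — meets; (b) net 95−1=94 ≥ 80 — meets.
  The shareholder carries Stage I.1; the board now bears the burden.
Stage I.2 (board, the preponderance of the evidence, weight exceeds 55): (c) 74 > 55 — meets; (d) net 91−33=58 > 55 — meets.
  The board carries Stage I.2; the shareholder now bears the burden.
Stage I.3 (shareholder, a substantially-more-likely showing, weight is at least 80): (e) net 82−2=80 ≥ 80 — meets.
  All elements met at the final stage.
Every stage carried; the shareholder prevails on this issue.
— Issue II —
Stage II.1 (shareholder, a substantially-more-likely showing, weight is at least 68): (f) 65 < 68 — fails.
  Not every element is met, so the shareholder fails to carry Stage II.1.
The analysis ends at Stage II.1; the board prevails on this issue.
— Issue III —
Stage III.1 (shareholder, the preponderance of the evidence, weight exceeds 53): (h) net 91−26=65 > 53 — meets.
  Stage III.1 is satisfied; the onus moves to the board.
Stage III.2 (board, a production showing, weight is at least 18): (i) net 77−54=23 ≥ 18 — meets.
  All elements met at the final stage.
All stages carried — the board prevails on this issue.
Per-issue: Issue I → shareholder; Issue II → board; Issue III → board. The shareholder must prevail on every issue; overall, the board prevails.

board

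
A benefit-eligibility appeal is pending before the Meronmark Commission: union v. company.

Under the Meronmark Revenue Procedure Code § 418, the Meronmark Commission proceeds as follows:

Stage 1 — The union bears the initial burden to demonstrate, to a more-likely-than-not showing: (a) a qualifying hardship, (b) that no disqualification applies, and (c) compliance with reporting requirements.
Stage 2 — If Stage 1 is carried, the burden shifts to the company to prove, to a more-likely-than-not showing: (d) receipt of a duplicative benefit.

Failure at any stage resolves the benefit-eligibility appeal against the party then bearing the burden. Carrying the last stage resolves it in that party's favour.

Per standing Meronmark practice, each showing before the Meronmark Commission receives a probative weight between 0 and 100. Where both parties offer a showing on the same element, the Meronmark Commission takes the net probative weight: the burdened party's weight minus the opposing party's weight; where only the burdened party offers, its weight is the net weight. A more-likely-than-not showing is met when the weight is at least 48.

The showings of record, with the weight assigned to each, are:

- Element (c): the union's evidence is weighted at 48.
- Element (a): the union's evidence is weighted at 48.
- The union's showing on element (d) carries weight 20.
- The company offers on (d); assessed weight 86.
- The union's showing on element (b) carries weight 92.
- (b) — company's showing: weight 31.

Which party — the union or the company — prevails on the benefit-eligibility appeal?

company

Stage 1 — burden on union; standard: a more-likely-than-not showing (weight is at least 48).
    (a): 48 ≥ 48 [met]
    (b): 92 − 31 = 61 ≥ 48 [met]
    (c): 48 ≥ 48 [met]
  Stage 1 carried; the burden shifts to the company.
Stage 2 — burden on company; standard: a more-likely-than-not showing (weight is at least 48).
    (d): 86 − 20 = 66 ≥ 48 [met]
  Stage 2 carried; the final stage is satisfied.
With every stage satisfied, the company prevails.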